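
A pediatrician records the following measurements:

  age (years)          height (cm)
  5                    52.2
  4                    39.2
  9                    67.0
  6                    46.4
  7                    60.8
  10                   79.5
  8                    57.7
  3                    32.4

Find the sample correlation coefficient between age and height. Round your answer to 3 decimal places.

0.956

n = 8, Σx = 52, Σy = 435.2, Σxy = 3078.6, Σx² = 380, Σy² = 25299.38
Sxx = Σx² − (Σx)²/n = 380 − 338 = 42
Sxy = Σxy − (Σx)(Σy)/n = 3078.6 − 2828.8 = 249.8
Syy = Σy² − (Σy)²/n = 25299.38 − 23674.88 = 1624.5
r = Sxy/√(Sxx·Syy) = 249.8/√(68229) = 249.8/261.206815 = 0.956330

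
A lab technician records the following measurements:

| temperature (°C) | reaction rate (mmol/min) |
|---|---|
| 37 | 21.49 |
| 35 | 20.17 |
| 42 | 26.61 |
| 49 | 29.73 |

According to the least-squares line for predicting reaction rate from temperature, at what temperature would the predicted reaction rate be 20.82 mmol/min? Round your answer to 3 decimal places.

n = 4, Σx = 163, Σy = 98, Σxy = 4075.47, Σx² = 6759
Sxx = Σx² − (Σx)²/n = 6759 − 6642.25 = 116.75
Sxy = Σxy − (Σx)(Σy)/n = 4075.47 − 3993.5 = 81.97
b = Sxy/Sxx = 81.97/116.75 = 0.702099
a = ȳ − b·x̄ = 24.5 − 0.702099·40.75 = -4.110514
Set a + b·x = 20.82: x = (20.82 − (-4.110514)) / 0.702099 = 35.508570

35.509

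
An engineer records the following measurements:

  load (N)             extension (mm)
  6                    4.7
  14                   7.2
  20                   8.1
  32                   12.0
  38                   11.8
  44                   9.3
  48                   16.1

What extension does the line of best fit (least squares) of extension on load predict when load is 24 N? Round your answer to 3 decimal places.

8.894

n = 7, Σx = 202, Σy = 69.2, Σxy = 2305.4, Σx² = 7340
Sxx = Σx² − (Σx)²/n = 7340 − 5829.142857 = 1510.857143
Sxy = Σxy − (Σx)(Σy)/n = 2305.4 − 1996.914286 = 308.485714
b = Sxy/Sxx = 308.485714/1510.857143 = 0.204179
a = ȳ − b·x̄ = 9.885714 − 0.204179·28.857143 = 3.993684
ŷ(24) = a + b·24 = 3.993684 + 0.204179·24 = 8.893986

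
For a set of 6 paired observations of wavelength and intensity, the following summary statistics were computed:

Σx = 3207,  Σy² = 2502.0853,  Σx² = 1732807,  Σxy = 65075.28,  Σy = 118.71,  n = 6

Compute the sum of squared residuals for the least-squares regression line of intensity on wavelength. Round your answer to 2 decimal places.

Sxx = Σx² − (Σx)²/n = 1732807 − 1714141.5 = 18665.5
Sxy = Σxy − (Σx)(Σy)/n = 65075.28 − 63450.495 = 1624.785
Syy = Σy² − (Σy)²/n = 2502.0853 − 2348.67735 = 153.40795
b = Sxy/Sxx = 1624.785/18665.5 = 0.087047
SSE = Syy − b·Sxy = 153.40795 − 0.087047·1624.785 = 11.974487

11.97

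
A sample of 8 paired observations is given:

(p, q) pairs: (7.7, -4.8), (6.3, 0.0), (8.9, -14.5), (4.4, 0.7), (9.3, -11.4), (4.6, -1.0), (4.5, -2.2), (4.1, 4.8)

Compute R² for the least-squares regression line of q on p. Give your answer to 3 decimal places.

0.804

n = 8, Σx = 49.8, Σy = -28.4, Σxy = -263.77, Σx² = 342.26, Σy² = 392.62
Sxx = Σx² − (Σx)²/n = 342.26 − 310.005 = 32.255
Sxy = Σxy − (Σx)(Σy)/n = -263.77 − (-176.79) = -86.98
Syy = Σy² − (Σy)²/n = 392.62 − 100.82 = 291.8
R² = Sxy²/(Sxx·Syy) = (-86.98)²/(32.255·291.8) = 0.803816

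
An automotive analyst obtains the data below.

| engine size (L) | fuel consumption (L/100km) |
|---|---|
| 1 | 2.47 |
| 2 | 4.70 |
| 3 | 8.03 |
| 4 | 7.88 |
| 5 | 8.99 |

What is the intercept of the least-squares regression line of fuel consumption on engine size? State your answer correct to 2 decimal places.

1.55

n = 5, Σx = 15, Σy = 32.07, Σxy = 112.43, Σx² = 55
Sxx = Σx² − (Σx)²/n = 55 − 45 = 10
Sxy = Σxy − (Σx)(Σy)/n = 112.43 − 96.21 = 16.22
b = Sxy/Sxx = 16.22/10 = 1.622
a = ȳ − b·x̄ = 6.414 − 1.622·3 = 1.548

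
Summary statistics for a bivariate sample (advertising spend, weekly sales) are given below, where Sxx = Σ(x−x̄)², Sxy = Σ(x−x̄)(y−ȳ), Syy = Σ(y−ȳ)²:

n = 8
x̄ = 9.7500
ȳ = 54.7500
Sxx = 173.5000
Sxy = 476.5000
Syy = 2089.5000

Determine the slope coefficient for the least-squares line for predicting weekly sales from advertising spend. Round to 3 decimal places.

b = Sxy/Sxx = 476.5/173.5 = 2.746398

2.746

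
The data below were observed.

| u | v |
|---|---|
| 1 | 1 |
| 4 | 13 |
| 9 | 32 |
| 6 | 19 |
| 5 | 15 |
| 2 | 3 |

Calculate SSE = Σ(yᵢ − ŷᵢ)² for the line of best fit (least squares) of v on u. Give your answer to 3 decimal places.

4.538

n = 6, Σx = 27, Σy = 83, Σxy = 536, Σx² = 163, Σy² = 1789
Sxx = Σx² − (Σx)²/n = 163 − 121.5 = 41.5
Sxy = Σxy − (Σx)(Σy)/n = 536 − 373.5 = 162.5
Syy = Σy² − (Σy)²/n = 1789 − 1148.166667 = 640.833333
b = Sxy/Sxx = 162.5/41.5 = 3.915663
SSE = Syy − b·Sxy = 640.833333 − 3.915663·162.5 = 4.538153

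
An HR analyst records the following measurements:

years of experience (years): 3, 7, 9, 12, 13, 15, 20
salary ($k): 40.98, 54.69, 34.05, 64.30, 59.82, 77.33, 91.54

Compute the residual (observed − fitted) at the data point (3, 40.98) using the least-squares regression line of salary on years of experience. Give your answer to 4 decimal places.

n = 7, Σx = 79, Σy = 422.71, Σxy = 5352.23, Σx² = 1077
Sxx = Σx² − (Σx)²/n = 1077 − 891.571429 = 185.428571
Sxy = Σxy − (Σx)(Σy)/n = 5352.23 − 4770.584286 = 581.645714
b = Sxy/Sxx = 581.645714/185.428571 = 3.136764
a = ȳ − b·x̄ = 60.387143 − 3.136764·11.285714 = 24.986518
ŷ(3) = 24.986518 + 3.136764·3 = 34.396810
residual = y − ŷ = 40.98 − 34.396810 = 6.583190

6.5832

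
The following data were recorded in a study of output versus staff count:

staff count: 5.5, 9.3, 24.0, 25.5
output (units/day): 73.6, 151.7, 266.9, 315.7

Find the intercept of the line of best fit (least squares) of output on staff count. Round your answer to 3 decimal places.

n = 4, Σx = 64.3, Σy = 807.9, Σxy = 16271.56, Σx² = 1342.99
Sxx = Σx² − (Σx)²/n = 1342.99 − 1033.6225 = 309.3675
Sxy = Σxy − (Σx)(Σy)/n = 16271.56 − 12986.9925 = 3284.5675
b = Sxy/Sxx = 3284.5675/309.3675 = 10.617041
a = ȳ − b·x̄ = 201.975 − 10.617041·16.075 = 31.306062

31.306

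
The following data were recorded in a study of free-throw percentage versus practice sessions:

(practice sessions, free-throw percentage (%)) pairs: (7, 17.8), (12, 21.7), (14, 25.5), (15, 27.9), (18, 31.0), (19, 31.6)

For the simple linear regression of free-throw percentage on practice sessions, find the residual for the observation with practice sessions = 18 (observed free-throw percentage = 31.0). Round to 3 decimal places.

n = 6, Σx = 85, Σy = 155.5, Σxy = 2318.9, Σx² = 1299
Sxx = Σx² − (Σx)²/n = 1299 − 1204.166667 = 94.833333
Sxy = Σxy − (Σx)(Σy)/n = 2318.9 − 2202.916667 = 115.983333
b = Sxy/Sxx = 115.983333/94.833333 = 1.223023
a = ȳ − b·x̄ = 25.916667 − 1.223023·14.166667 = 8.590510
ŷ(18) = 8.590510 + 1.223023·18 = 30.604921
residual = y − ŷ = 31.0 − 30.604921 = 0.395079

0.395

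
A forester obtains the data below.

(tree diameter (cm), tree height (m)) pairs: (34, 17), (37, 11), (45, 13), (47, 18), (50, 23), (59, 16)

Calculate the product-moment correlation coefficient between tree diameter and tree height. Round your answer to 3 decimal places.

n = 6, Σx = 272, Σy = 98, Σxy = 4510, Σx² = 12740, Σy² = 1688
Sxx = Σx² − (Σx)²/n = 12740 − 12330.666667 = 409.333333
Sxy = Σxy − (Σx)(Σy)/n = 4510 − 4442.666667 = 67.333333
Syy = Σy² − (Σy)²/n = 1688 − 1600.666667 = 87.333333
r = Sxy/√(Sxx·Syy) = 67.333333/√(35748.444444) = 67.333333/189.072590 = 0.356124

0.356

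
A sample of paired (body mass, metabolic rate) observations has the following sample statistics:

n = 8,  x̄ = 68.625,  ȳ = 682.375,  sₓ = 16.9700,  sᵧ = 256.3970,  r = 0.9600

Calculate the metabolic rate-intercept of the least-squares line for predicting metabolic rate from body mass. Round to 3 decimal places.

-312.995

b = r · sᵧ/sₓ = 0.96 · 256.397/16.97 = 14.504486
a = ȳ − b·x̄ = 682.375 − 14.504486·68.625 = -312.995322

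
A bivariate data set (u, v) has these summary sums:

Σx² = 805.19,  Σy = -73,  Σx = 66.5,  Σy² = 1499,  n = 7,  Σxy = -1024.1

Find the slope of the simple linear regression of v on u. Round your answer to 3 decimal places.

-1.906

Sxx = Σx² − (Σx)²/n = 805.19 − 631.75 = 173.44
Sxy = Σxy − (Σx)(Σy)/n = -1024.1 − (-693.5) = -330.6
b = Sxy/Sxx = -330.6/173.44 = -1.906135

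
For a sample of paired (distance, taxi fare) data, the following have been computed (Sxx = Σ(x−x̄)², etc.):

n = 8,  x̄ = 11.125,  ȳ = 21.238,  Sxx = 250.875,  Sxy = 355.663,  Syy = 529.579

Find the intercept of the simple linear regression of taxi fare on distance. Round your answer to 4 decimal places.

5.4662

b = Sxy/Sxx = 355.663/250.875 = 1.417690
a = ȳ − b·x̄ = 21.238 − 1.417690·11.125 = 5.466198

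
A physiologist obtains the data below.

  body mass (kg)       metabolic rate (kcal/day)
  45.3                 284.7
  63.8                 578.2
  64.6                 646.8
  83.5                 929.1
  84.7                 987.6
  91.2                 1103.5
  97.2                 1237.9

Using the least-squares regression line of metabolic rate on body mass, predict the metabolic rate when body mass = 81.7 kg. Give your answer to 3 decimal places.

n = 7, Σx = 530.3, Σy = 5767.8, Σxy = 473762, Σx² = 42207.31
Sxx = Σx² − (Σx)²/n = 42207.31 − 40174.012857 = 2033.297143
Sxy = Σxy − (Σx)(Σy)/n = 473762 − 436952.048571 = 36809.951429
b = Sxy/Sxx = 36809.951429/2033.297143 = 18.103577
a = ȳ − b·x̄ = 823.971429 − 18.103577·75.757143 = -547.503842
ŷ(81.7) = a + b·81.7 = -547.503842 + 18.103577·81.7 = 931.558401

931.558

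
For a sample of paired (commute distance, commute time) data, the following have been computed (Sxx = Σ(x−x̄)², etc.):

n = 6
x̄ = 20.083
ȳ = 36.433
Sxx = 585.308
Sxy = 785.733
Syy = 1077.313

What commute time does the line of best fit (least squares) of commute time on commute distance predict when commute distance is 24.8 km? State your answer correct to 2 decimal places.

42.77

b = Sxy/Sxx = 785.733/585.308 = 1.342427
a = ȳ − b·x̄ = 36.433 − 1.342427·20.083 = 9.473048
ŷ(24.8) = a + b·24.8 = 9.473048 + 1.342427·24.8 = 42.765226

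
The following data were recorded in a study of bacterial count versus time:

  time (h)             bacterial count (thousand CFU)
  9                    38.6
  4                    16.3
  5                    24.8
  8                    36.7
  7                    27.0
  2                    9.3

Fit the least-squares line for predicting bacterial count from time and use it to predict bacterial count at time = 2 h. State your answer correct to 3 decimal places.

9.267

n = 6, Σx = 35, Σy = 152.7, Σxy = 1037.8, Σx² = 239
Sxx = Σx² − (Σx)²/n = 239 − 204.166667 = 34.833333
Sxy = Σxy − (Σx)(Σy)/n = 1037.8 − 890.75 = 147.05
b = Sxy/Sxx = 147.05/34.833333 = 4.221531
a = ȳ − b·x̄ = 25.45 − 4.221531·5.833333 = 0.824402
ŷ(2) = a + b·2 = 0.824402 + 4.221531·2 = 9.267464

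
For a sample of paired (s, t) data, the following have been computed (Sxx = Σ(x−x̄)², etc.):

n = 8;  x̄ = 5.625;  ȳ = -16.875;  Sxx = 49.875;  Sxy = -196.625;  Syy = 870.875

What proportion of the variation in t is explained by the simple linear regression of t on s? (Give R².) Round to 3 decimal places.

0.890

R² = Sxy²/(Sxx·Syy) = (-196.625)²/(49.875·870.875) = 0.890100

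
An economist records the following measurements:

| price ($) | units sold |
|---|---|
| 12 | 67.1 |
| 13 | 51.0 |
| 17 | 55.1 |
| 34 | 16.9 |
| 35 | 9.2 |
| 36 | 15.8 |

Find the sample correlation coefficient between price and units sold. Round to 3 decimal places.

n = 6, Σx = 147, Σy = 215.1, Σxy = 3870.3, Σx² = 4279, Σy² = 10759.31
Sxx = Σx² − (Σx)²/n = 4279 − 3601.5 = 677.5
Sxy = Σxy − (Σx)(Σy)/n = 3870.3 − 5269.95 = -1399.65
Syy = Σy² − (Σy)²/n = 10759.31 − 7711.335 = 3047.975
r = Sxy/√(Sxx·Syy) = -1399.65/√(2065003.0625) = -1399.65/1437.011852 = -0.974000

-0.974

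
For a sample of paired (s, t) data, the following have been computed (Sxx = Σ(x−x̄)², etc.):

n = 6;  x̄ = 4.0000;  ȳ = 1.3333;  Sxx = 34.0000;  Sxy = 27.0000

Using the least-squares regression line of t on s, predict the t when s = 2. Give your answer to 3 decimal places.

b = Sxy/Sxx = 27/34 = 0.794118
a = ȳ − b·x̄ = 1.3333 − 0.794118·4 = -1.843171
ŷ(2) = a + b·2 = -1.843171 + 0.794118·2 = -0.254935

-0.255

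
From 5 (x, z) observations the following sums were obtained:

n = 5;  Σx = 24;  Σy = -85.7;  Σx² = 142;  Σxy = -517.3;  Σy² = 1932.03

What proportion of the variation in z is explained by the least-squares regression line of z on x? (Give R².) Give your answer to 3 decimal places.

0.904

Sxx = Σx² − (Σx)²/n = 142 − 115.2 = 26.8
Sxy = Σxy − (Σx)(Σy)/n = -517.3 − (-411.36) = -105.94
Syy = Σy² − (Σy)²/n = 1932.03 − 1468.898 = 463.132
R² = Sxy²/(Sxx·Syy) = (-105.94)²/(26.8·463.132) = 0.904233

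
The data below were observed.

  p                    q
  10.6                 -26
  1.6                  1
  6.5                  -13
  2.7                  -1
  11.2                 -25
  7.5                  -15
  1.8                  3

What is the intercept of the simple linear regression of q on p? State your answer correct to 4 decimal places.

n = 7, Σx = 41.9, Σy = -76, Σxy = -748.3, Σx² = 349.39
Sxx = Σx² − (Σx)²/n = 349.39 − 250.801429 = 98.588571
Sxy = Σxy − (Σx)(Σy)/n = -748.3 − (-454.914286) = -293.385714
b = Sxy/Sxx = -293.385714/98.588571 = -2.975859
a = ȳ − b·x̄ = -10.857143 − (-2.975859)·5.985714 = 6.955500

6.9555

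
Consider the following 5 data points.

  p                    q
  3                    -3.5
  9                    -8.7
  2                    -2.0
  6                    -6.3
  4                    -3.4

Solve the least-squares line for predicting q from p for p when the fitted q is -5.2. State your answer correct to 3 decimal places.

5.239

n = 5, Σx = 24, Σy = -23.9, Σxy = -144.2, Σx² = 146
Sxx = Σx² − (Σx)²/n = 146 − 115.2 = 30.8
Sxy = Σxy − (Σx)(Σy)/n = -144.2 − (-114.72) = -29.48
b = Sxy/Sxx = -29.48/30.8 = -0.957143
a = ȳ − b·x̄ = -4.78 − (-0.957143)·4.8 = -0.185714
Set a + b·x = -5.2: x = (-5.2 − (-0.185714)) / (-0.957143) = 5.238806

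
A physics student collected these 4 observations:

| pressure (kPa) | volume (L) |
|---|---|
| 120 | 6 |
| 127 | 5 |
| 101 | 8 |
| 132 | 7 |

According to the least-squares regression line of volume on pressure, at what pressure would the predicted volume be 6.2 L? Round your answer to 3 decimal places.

125.036

n = 4, Σx = 480, Σy = 26, Σxy = 3087, Σx² = 58154
Sxx = Σx² − (Σx)²/n = 58154 − 57600 = 554
Sxy = Σxy − (Σx)(Σy)/n = 3087 − 3120 = -33
b = Sxy/Sxx = -33/554 = -0.059567
a = ȳ − b·x̄ = 6.5 − (-0.059567)·120 = 13.648014
Set a + b·x = 6.2: x = (6.2 − 13.648014) / (-0.059567) = 125.036364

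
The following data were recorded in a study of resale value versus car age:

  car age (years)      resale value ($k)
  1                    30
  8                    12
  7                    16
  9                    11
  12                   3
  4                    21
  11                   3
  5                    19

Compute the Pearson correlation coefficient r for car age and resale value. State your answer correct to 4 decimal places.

n = 8, Σx = 57, Σy = 115, Σxy = 585, Σx² = 501, Σy² = 2241
Sxx = Σx² − (Σx)²/n = 501 − 406.125 = 94.875
Sxy = Σxy − (Σx)(Σy)/n = 585 − 819.375 = -234.375
Syy = Σy² − (Σy)²/n = 2241 − 1653.125 = 587.875
r = Sxy/√(Sxx·Syy) = -234.375/√(55774.640625) = -234.375/236.166553 = -0.992414

-0.9924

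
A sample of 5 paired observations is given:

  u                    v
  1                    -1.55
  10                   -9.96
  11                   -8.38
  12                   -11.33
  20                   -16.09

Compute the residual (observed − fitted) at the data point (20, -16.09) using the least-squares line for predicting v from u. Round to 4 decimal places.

n = 5, Σx = 54, Σy = -47.31, Σxy = -651.09, Σx² = 766
Sxx = Σx² − (Σx)²/n = 766 − 583.2 = 182.8
Sxy = Σxy − (Σx)(Σy)/n = -651.09 − (-510.948) = -140.142
b = Sxy/Sxx = -140.142/182.8 = -0.766641
a = ȳ − b·x̄ = -9.462 − (-0.766641)·10.8 = -1.182276
ŷ(20) = -1.182276 + (-0.766641)·20 = -16.515098
residual = y − ŷ = -16.09 − (-16.515098) = 0.425098

0.4251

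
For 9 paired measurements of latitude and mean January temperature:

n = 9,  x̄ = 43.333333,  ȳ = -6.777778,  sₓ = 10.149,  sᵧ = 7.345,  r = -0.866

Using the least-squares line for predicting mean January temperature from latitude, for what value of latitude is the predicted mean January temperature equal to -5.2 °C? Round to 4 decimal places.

b = r · sᵧ/sₓ = -0.866 · 7.345/10.149 = -0.626739
a = ȳ − b·x̄ = -6.777778 − (-0.626739)·43.333333 = 20.380894
Set a + b·x = -5.2: x = (-5.2 − 20.380894) / (-0.626739) = 40.815891

40.8159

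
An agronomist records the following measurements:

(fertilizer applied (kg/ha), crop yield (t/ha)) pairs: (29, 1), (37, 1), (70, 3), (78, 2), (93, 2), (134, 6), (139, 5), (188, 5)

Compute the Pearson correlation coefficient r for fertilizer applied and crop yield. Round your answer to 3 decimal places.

0.880

n = 8, Σx = 768, Σy = 25, Σxy = 3057, Σx² = 94464, Σy² = 105
Sxx = Σx² − (Σx)²/n = 94464 − 73728 = 20736
Sxy = Σxy − (Σx)(Σy)/n = 3057 − 2400 = 657
Syy = Σy² − (Σy)²/n = 105 − 78.125 = 26.875
r = Sxy/√(Sxx·Syy) = 657/√(557280) = 657/746.511889 = 0.880093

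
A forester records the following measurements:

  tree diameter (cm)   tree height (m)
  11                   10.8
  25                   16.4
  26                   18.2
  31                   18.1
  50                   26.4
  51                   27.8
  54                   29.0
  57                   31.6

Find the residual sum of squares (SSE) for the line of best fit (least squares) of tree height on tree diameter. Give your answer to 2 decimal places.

n = 8, Σx = 305, Σy = 178.3, Σxy = 7668.1, Σx² = 13649, Σy² = 4353.81
Sxx = Σx² − (Σx)²/n = 13649 − 11628.125 = 2020.875
Sxy = Σxy − (Σx)(Σy)/n = 7668.1 − 6797.6875 = 870.4125
Syy = Σy² − (Σy)²/n = 4353.81 − 3973.86125 = 379.94875
b = Sxy/Sxx = 870.4125/2020.875 = 0.430711
SSE = Syy − b·Sxy = 379.94875 − 0.430711·870.4125 = 5.052767

5.05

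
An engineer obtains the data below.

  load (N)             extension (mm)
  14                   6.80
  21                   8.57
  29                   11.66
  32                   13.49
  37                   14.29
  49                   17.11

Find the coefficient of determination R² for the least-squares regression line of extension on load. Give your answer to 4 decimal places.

n = 6, Σx = 182, Σy = 71.92, Σxy = 2412.11, Σx² = 6272, Σy² = 934.5768
Sxx = Σx² − (Σx)²/n = 6272 − 5520.666667 = 751.333333
Sxy = Σxy − (Σx)(Σy)/n = 2412.11 − 2181.573333 = 230.536667
Syy = Σy² − (Σy)²/n = 934.5768 − 862.081067 = 72.495733
R² = Sxy²/(Sxx·Syy) = (230.536667)²/(751.333333·72.495733) = 0.975742

0.9757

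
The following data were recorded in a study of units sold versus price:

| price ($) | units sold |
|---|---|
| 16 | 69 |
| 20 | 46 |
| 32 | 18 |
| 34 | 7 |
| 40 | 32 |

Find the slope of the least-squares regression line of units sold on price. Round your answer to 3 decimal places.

-1.902

n = 5, Σx = 142, Σy = 172, Σxy = 4118, Σx² = 4436
Sxx = Σx² − (Σx)²/n = 4436 − 4032.8 = 403.2
Sxy = Σxy − (Σx)(Σy)/n = 4118 − 4884.8 = -766.8
b = Sxy/Sxx = -766.8/403.2 = -1.901786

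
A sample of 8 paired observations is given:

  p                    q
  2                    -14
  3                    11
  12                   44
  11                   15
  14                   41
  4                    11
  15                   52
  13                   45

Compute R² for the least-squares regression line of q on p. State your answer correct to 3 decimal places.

n = 8, Σx = 74, Σy = 205, Σxy = 2681, Σx² = 884, Σy² = 9009
Sxx = Σx² − (Σx)²/n = 884 − 684.5 = 199.5
Sxy = Σxy − (Σx)(Σy)/n = 2681 − 1896.25 = 784.75
Syy = Σy² − (Σy)²/n = 9009 − 5253.125 = 3755.875
R² = Sxy²/(Sxx·Syy) = (784.75)²/(199.5·3755.875) = 0.821880

0.822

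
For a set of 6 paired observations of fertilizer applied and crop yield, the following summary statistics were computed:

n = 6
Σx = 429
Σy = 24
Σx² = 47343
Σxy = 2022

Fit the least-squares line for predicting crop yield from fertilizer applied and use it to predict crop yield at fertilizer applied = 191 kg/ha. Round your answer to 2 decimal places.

6.19

Sxx = Σx² − (Σx)²/n = 47343 − 30673.5 = 16669.5
Sxy = Σxy − (Σx)(Σy)/n = 2022 − 1716 = 306
b = Sxy/Sxx = 306/16669.5 = 0.018357
a = ȳ − b·x̄ = 4 − 0.018357·71.5 = 2.687483
ŷ(191) = a + b·191 = 2.687483 + 0.018357·191 = 6.193647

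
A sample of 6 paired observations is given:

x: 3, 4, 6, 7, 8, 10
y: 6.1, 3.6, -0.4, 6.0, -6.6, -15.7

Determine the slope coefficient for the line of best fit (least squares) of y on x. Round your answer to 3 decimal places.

-2.795

n = 6, Σx = 38, Σy = -7, Σxy = -137.5, Σx² = 274
Sxx = Σx² − (Σx)²/n = 274 − 240.666667 = 33.333333
Sxy = Σxy − (Σx)(Σy)/n = -137.5 − (-44.333333) = -93.166667
b = Sxy/Sxx = -93.166667/33.333333 = -2.795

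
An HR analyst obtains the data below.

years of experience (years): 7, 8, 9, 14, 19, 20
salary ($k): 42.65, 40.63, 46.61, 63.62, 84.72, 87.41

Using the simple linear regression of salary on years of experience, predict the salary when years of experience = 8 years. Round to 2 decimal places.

43.15

n = 6, Σx = 77, Σy = 365.64, Σxy = 5291.64, Σx² = 1151
Sxx = Σx² − (Σx)²/n = 1151 − 988.166667 = 162.833333
Sxy = Σxy − (Σx)(Σy)/n = 5291.64 − 4692.38 = 599.26
b = Sxy/Sxx = 599.26/162.833333 = 3.680205
a = ȳ − b·x̄ = 60.94 − 3.680205·12.833333 = 13.710706
ŷ(8) = a + b·8 = 13.710706 + 3.680205·8 = 43.152344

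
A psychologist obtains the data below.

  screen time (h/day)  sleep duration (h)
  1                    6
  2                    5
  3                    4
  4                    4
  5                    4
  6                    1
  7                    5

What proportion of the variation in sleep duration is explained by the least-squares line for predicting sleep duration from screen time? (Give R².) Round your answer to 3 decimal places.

n = 7, Σx = 28, Σy = 29, Σxy = 105, Σx² = 140, Σy² = 135
Sxx = Σx² − (Σx)²/n = 140 − 112 = 28
Sxy = Σxy − (Σx)(Σy)/n = 105 − 116 = -11
Syy = Σy² − (Σy)²/n = 135 − 120.142857 = 14.857143
R² = Sxy²/(Sxx·Syy) = (-11)²/(28·14.857143) = 0.290865

0.291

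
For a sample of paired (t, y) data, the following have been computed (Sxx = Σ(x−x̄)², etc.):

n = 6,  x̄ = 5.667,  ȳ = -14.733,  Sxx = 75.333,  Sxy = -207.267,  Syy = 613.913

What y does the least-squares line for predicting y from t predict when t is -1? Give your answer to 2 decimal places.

3.61

b = Sxy/Sxx = -207.267/75.333 = -2.751344
a = ȳ − b·x̄ = -14.733 − (-2.751344)·5.667 = 0.858867
ŷ(-1) = a + b·-1 = 0.858867 + (-2.751344)·(-1) = 3.610211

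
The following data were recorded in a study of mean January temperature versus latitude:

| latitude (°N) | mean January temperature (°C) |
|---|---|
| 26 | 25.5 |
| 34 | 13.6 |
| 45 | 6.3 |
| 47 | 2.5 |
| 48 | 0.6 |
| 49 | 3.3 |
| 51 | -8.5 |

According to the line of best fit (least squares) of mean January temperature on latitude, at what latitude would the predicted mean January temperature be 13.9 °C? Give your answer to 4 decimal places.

n = 7, Σx = 300, Σy = 43.3, Σxy = 1283.4, Σx² = 13372
Sxx = Σx² − (Σx)²/n = 13372 − 12857.142857 = 514.857143
Sxy = Σxy − (Σx)(Σy)/n = 1283.4 − 1855.714286 = -572.314286
b = Sxy/Sxx = -572.314286/514.857143 = -1.111598
a = ȳ − b·x̄ = 6.185714 − (-1.111598)·42.857143 = 53.825638
Set a + b·x = 13.9: x = (13.9 − 53.825638) / (-1.111598) = 35.917328

35.9173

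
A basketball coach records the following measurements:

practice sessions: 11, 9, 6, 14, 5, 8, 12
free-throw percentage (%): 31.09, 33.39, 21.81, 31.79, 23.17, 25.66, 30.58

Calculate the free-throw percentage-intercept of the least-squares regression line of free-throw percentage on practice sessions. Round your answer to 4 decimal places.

17.5736

n = 7, Σx = 65, Σy = 197.49, Σxy = 1906.51, Σx² = 667
Sxx = Σx² − (Σx)²/n = 667 − 603.571429 = 63.428571
Sxy = Σxy − (Σx)(Σy)/n = 1906.51 − 1833.835714 = 72.674286
b = Sxy/Sxx = 72.674286/63.428571 = 1.145766
a = ȳ − b·x̄ = 28.212857 − 1.145766·9.285714 = 17.573604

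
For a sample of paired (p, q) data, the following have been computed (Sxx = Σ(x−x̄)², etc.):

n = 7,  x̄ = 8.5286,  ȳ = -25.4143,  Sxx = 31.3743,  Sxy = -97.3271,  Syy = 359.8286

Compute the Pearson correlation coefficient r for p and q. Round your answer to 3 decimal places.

-0.916

r = Sxy/√(Sxx·Syy) = -97.3271/√(11289.370445) = -97.3271/106.251449 = -0.916007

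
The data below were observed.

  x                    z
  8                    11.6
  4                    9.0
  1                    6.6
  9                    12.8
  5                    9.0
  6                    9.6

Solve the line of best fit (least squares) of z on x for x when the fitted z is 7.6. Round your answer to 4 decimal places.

n = 6, Σx = 33, Σy = 58.6, Σxy = 353.2, Σx² = 223
Sxx = Σx² − (Σx)²/n = 223 − 181.5 = 41.5
Sxy = Σxy − (Σx)(Σy)/n = 353.2 − 322.3 = 30.9
b = Sxy/Sxx = 30.9/41.5 = 0.744578
a = ȳ − b·x̄ = 9.766667 − 0.744578·5.5 = 5.671486
Set a + b·x = 7.6: x = (7.6 − 5.671486) / 0.744578 = 2.590076

2.5901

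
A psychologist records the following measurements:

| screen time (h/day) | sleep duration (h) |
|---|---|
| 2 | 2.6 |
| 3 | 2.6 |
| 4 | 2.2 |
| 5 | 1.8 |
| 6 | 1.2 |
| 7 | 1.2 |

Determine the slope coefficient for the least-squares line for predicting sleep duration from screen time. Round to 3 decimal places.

n = 6, Σx = 27, Σy = 11.6, Σxy = 46.4, Σx² = 139
Sxx = Σx² − (Σx)²/n = 139 − 121.5 = 17.5
Sxy = Σxy − (Σx)(Σy)/n = 46.4 − 52.2 = -5.8
b = Sxy/Sxx = -5.8/17.5 = -0.331429

-0.331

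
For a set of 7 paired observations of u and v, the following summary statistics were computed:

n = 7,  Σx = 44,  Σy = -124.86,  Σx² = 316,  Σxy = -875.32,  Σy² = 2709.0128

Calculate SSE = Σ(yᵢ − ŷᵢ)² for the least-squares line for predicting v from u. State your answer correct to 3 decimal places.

Sxx = Σx² − (Σx)²/n = 316 − 276.571429 = 39.428571
Sxy = Σxy − (Σx)(Σy)/n = -875.32 − (-784.834286) = -90.485714
Syy = Σy² − (Σy)²/n = 2709.0128 − 2227.145657 = 481.867143
b = Sxy/Sxx = -90.485714/39.428571 = -2.294928
SSE = Syy − b·Sxy = 481.867143 − (-2.294928)·(-90.485714) = 274.208986

274.209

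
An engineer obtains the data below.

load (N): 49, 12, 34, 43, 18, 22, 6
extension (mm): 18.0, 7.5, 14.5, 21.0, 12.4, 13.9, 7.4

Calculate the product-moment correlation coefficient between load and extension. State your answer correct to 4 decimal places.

n = 7, Σx = 184, Σy = 94.7, Σxy = 2941.4, Σx² = 6394, Σy² = 1433.23
Sxx = Σx² − (Σx)²/n = 6394 − 4836.571429 = 1557.428571
Sxy = Σxy − (Σx)(Σy)/n = 2941.4 − 2489.257143 = 452.142857
Syy = Σy² − (Σy)²/n = 1433.23 − 1281.155714 = 152.074286
r = Sxy/√(Sxx·Syy) = 452.142857/√(236844.837551) = 452.142857/486.667071 = 0.929060

0.9291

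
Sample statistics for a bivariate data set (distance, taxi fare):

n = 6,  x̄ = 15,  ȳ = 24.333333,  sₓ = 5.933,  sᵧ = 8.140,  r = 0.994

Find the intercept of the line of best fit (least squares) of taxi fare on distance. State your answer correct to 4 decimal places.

3.8770

b = r · sᵧ/sₓ = 0.994 · 8.14/5.933 = 1.363755
a = ȳ − b·x̄ = 24.333333 − 1.363755·15 = 3.877004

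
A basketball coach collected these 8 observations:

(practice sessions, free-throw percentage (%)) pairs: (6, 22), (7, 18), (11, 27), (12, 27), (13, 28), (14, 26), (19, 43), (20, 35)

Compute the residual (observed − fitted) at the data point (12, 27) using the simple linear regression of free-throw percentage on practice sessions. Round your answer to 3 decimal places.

n = 8, Σx = 102, Σy = 226, Σxy = 3124, Σx² = 1476
Sxx = Σx² − (Σx)²/n = 1476 − 1300.5 = 175.5
Sxy = Σxy − (Σx)(Σy)/n = 3124 − 2881.5 = 242.5
b = Sxy/Sxx = 242.5/175.5 = 1.381766
a = ȳ − b·x̄ = 28.25 − 1.381766·12.75 = 10.632479
ŷ(12) = 10.632479 + 1.381766·12 = 27.213675
residual = y − ŷ = 27 − 27.213675 = -0.213675

-0.214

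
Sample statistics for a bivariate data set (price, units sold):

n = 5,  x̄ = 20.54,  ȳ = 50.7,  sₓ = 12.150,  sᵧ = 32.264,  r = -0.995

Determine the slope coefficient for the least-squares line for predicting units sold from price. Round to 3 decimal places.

-2.642

b = r · sᵧ/sₓ = -0.995 · 32.264/12.15 = -2.642196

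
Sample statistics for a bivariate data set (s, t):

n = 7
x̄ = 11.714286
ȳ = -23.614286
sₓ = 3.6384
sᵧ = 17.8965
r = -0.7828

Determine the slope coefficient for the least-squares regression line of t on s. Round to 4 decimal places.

b = r · sᵧ/sₓ = -0.7828 · 17.8965/3.6384 = -3.850423

-3.8504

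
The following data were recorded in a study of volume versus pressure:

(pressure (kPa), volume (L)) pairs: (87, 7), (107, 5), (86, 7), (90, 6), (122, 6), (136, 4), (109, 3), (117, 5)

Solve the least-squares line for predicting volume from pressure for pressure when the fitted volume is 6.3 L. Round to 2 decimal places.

n = 8, Σx = 854, Σy = 43, Σxy = 4474, Σx² = 93464
Sxx = Σx² − (Σx)²/n = 93464 − 91164.5 = 2299.5
Sxy = Σxy − (Σx)(Σy)/n = 4474 − 4590.25 = -116.25
b = Sxy/Sxx = -116.25/2299.5 = -0.050554
a = ȳ − b·x̄ = 5.375 − (-0.050554)·106.75 = 10.771689
Set a + b·x = 6.3: x = (6.3 − 10.771689) / (-0.050554) = 88.452903

88.45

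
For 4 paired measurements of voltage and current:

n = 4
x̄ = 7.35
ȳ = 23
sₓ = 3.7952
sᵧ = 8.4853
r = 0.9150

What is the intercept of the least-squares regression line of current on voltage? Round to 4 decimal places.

b = r · sᵧ/sₓ = 0.915 · 8.4853/3.7952 = 2.045755
a = ȳ − b·x̄ = 23 − 2.045755·7.35 = 7.963701

7.9637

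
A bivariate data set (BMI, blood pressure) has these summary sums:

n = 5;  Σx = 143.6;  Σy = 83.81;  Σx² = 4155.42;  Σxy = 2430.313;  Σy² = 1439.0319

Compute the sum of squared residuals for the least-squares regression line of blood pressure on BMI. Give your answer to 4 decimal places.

16.8392

Sxx = Σx² − (Σx)²/n = 4155.42 − 4124.192 = 31.228
Sxy = Σxy − (Σx)(Σy)/n = 2430.313 − 2407.0232 = 23.2898
Syy = Σy² − (Σy)²/n = 1439.0319 − 1404.82322 = 34.20868
b = Sxy/Sxx = 23.2898/31.228 = 0.745799
SSE = Syy − b·Sxy = 34.20868 − 0.745799·23.2898 = 16.839179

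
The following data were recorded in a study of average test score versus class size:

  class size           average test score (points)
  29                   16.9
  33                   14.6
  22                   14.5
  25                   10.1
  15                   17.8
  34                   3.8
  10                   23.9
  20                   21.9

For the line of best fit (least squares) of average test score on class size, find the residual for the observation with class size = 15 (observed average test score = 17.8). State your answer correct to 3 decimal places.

n = 8, Σx = 188, Σy = 123.5, Σxy = 2616.6, Σx² = 4920
Sxx = Σx² − (Σx)²/n = 4920 − 4418 = 502
Sxy = Σxy − (Σx)(Σy)/n = 2616.6 − 2902.25 = -285.65
b = Sxy/Sxx = -285.65/502 = -0.569024
a = ȳ − b·x̄ = 15.4375 − (-0.569024)·23.5 = 28.809562
ŷ(15) = 28.809562 + (-0.569024)·15 = 20.274203
residual = y − ŷ = 17.8 − 20.274203 = -2.474203

-2.474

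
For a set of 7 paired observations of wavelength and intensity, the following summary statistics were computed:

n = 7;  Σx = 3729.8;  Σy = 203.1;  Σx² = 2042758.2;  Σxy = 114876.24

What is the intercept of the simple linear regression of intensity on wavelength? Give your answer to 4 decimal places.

Sxx = Σx² − (Σx)²/n = 2042758.2 − 1987344.005714 = 55414.194286
Sxy = Σxy − (Σx)(Σy)/n = 114876.24 − 108217.482857 = 6658.757143
b = Sxy/Sxx = 6658.757143/55414.194286 = 0.120163
a = ȳ − b·x̄ = 29.014286 − 0.120163·532.828571 = -35.012199

-35.0122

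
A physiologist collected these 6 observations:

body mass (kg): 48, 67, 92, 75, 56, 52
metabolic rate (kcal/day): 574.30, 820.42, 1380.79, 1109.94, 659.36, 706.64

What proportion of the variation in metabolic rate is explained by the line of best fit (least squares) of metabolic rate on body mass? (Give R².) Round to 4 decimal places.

n = 6, Σx = 390, Σy = 5251.45, Σxy = 366482.16, Σx² = 26722, Σy² = 5075552.9933
Sxx = Σx² − (Σx)²/n = 26722 − 25350 = 1372
Sxy = Σxy − (Σx)(Σy)/n = 366482.16 − 341344.25 = 25137.91
Syy = Σy² − (Σy)²/n = 5075552.9933 − 4596287.850417 = 479265.142883
R² = Sxy²/(Sxx·Syy) = (25137.91)²/(1372·479265.142883) = 0.961011

0.9610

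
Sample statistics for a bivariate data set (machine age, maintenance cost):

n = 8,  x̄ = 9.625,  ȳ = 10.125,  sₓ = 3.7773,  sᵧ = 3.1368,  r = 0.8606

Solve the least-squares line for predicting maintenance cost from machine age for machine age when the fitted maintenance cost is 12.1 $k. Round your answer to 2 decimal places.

12.39

b = r · sᵧ/sₓ = 0.8606 · 3.1368/3.7773 = 0.714672
a = ȳ − b·x̄ = 10.125 − 0.714672·9.625 = 3.246283
Set a + b·x = 12.1: x = (12.1 − 3.246283) / 0.714672 = 12.388506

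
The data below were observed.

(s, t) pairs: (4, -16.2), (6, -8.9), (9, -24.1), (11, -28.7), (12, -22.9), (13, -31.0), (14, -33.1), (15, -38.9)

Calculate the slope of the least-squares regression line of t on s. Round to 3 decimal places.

-2.223

n = 8, Σx = 84, Σy = -203.8, Σxy = -2375.5, Σx² = 988
Sxx = Σx² − (Σx)²/n = 988 − 882 = 106
Sxy = Σxy − (Σx)(Σy)/n = -2375.5 − (-2139.9) = -235.6
b = Sxy/Sxx = -235.6/106 = -2.222642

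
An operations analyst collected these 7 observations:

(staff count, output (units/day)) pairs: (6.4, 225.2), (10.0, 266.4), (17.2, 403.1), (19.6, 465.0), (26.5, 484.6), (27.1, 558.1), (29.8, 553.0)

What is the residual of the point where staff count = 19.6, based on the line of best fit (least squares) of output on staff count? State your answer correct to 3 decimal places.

n = 7, Σx = 136.6, Σy = 2955.4, Σxy = 64598.41, Σx² = 3145.66
Sxx = Σx² − (Σx)²/n = 3145.66 − 2665.651429 = 480.008571
Sxy = Σxy − (Σx)(Σy)/n = 64598.41 − 57672.52 = 6925.89
b = Sxy/Sxx = 6925.89/480.008571 = 14.428680
a = ȳ − b·x̄ = 422.2 − 14.428680·19.514286 = 140.634619
ŷ(19.6) = 140.634619 + 14.428680·19.6 = 423.436744
residual = y − ŷ = 465.0 − 423.436744 = 41.563256

41.563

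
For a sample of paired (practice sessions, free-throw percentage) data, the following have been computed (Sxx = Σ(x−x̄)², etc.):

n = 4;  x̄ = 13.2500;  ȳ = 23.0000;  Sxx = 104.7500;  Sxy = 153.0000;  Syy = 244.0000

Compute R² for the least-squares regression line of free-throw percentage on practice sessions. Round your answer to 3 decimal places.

0.916

R² = Sxy²/(Sxx·Syy) = (153)²/(104.75·244) = 0.915881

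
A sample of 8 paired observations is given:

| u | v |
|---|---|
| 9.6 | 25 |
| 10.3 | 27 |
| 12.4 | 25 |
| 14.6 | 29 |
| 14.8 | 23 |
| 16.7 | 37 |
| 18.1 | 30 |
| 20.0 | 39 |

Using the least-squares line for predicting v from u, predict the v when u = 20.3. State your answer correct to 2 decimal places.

n = 8, Σx = 116.5, Σy = 235, Σxy = 3532.8, Σx² = 1790.71
Sxx = Σx² − (Σx)²/n = 1790.71 − 1696.53125 = 94.17875
Sxy = Σxy − (Σx)(Σy)/n = 3532.8 − 3422.1875 = 110.6125
b = Sxy/Sxx = 110.6125/94.17875 = 1.174495
a = ȳ − b·x̄ = 29.375 − 1.174495·14.5625 = 12.271412
ŷ(20.3) = a + b·20.3 = 12.271412 + 1.174495·20.3 = 36.113667

36.11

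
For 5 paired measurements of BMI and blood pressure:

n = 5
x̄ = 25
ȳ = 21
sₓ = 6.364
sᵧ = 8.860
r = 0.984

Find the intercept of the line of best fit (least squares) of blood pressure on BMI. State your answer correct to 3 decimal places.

-13.248

b = r · sᵧ/sₓ = 0.984 · 8.86/6.364 = 1.369931
a = ȳ − b·x̄ = 21 − 1.369931·25 = -13.248272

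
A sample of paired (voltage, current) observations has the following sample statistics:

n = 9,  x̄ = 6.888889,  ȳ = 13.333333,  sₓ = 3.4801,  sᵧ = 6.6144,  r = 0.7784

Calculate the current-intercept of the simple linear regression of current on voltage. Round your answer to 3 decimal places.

b = r · sᵧ/sₓ = 0.7784 · 6.6144/3.4801 = 1.479454
a = ȳ − b·x̄ = 13.333333 − 1.479454·6.888889 = 3.141536

3.142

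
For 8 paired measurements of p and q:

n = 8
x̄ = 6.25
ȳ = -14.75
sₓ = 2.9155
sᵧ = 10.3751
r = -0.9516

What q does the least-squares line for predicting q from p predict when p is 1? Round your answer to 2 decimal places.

b = r · sᵧ/sₓ = -0.9516 · 10.3751/2.9155 = -3.386364
a = ȳ − b·x̄ = -14.75 − (-3.386364)·6.25 = 6.414777
ŷ(1) = a + b·1 = 6.414777 + (-3.386364)·1 = 3.028413

3.03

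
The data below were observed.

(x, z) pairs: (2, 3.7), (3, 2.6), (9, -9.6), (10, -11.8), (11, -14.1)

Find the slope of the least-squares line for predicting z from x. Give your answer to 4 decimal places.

n = 5, Σx = 35, Σy = -29.2, Σxy = -344.3, Σx² = 315
Sxx = Σx² − (Σx)²/n = 315 − 245 = 70
Sxy = Σxy − (Σx)(Σy)/n = -344.3 − (-204.4) = -139.9
b = Sxy/Sxx = -139.9/70 = -1.998571

-1.9986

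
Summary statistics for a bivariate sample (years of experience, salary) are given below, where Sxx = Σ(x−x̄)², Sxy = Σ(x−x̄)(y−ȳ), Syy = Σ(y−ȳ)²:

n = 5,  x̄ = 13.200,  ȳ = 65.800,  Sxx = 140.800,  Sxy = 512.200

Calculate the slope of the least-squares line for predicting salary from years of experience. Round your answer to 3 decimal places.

b = Sxy/Sxx = 512.2/140.8 = 3.637784

3.638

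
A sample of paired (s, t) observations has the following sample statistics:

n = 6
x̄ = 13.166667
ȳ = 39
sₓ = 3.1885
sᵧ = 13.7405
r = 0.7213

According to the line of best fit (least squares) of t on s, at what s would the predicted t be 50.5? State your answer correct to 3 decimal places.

b = r · sᵧ/sₓ = 0.7213 · 13.7405/3.1885 = 3.108365
a = ȳ − b·x̄ = 39 − 3.108365·13.166667 = -1.926810
Set a + b·x = 50.5: x = (50.5 − (-1.926810)) / 3.108365 = 16.866361

16.866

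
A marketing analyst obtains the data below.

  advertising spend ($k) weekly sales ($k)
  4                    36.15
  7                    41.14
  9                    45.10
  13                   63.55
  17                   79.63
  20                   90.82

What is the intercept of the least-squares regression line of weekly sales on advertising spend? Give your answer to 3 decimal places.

n = 6, Σx = 70, Σy = 356.39, Σxy = 4834.74, Σx² = 1004
Sxx = Σx² − (Σx)²/n = 1004 − 816.666667 = 187.333333
Sxy = Σxy − (Σx)(Σy)/n = 4834.74 − 4157.883333 = 676.856667
b = Sxy/Sxx = 676.856667/187.333333 = 3.613114
a = ȳ − b·x̄ = 59.398333 − 3.613114·11.666667 = 17.245338

17.245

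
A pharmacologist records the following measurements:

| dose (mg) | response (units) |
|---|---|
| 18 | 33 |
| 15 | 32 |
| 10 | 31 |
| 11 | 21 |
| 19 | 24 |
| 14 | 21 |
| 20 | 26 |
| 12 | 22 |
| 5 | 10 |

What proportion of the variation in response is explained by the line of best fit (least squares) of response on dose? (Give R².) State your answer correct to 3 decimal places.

0.363

n = 9, Σx = 124, Σy = 220, Σxy = 3199, Σx² = 1896, Σy² = 5792
Sxx = Σx² − (Σx)²/n = 1896 − 1708.444444 = 187.555556
Sxy = Σxy − (Σx)(Σy)/n = 3199 − 3031.111111 = 167.888889
Syy = Σy² − (Σy)²/n = 5792 − 5377.777778 = 414.222222
R² = Sxy²/(Sxx·Syy) = (167.888889)²/(187.555556·414.222222) = 0.362811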